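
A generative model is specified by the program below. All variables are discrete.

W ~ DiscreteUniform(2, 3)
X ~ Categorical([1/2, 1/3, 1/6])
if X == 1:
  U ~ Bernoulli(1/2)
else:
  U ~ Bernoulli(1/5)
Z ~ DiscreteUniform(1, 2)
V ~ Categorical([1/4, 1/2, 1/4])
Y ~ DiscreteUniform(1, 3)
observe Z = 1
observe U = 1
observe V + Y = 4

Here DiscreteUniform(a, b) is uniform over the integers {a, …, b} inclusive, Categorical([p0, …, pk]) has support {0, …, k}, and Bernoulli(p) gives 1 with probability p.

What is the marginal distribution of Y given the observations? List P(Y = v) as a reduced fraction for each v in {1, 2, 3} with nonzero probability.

Enumerate traces; 12 have nonzero weight after conditioning:
  (W=2, X=0, U=1, Z=1, V=1, Y=3) weight 1/240
  (W=2, X=0, U=1, Z=1, V=2, Y=2) weight 1/480
  (W=2, X=1, U=1, Z=1, V=1, Y=3) weight 1/144
  (W=2, X=1, U=1, Z=1, V=2, Y=2) weight 1/288
  (W=2, X=2, U=1, Z=1, V=1, Y=3) weight 1/720
  (W=2, X=2, U=1, Z=1, V=2, Y=2) weight 1/1440
  (W=3, X=0, U=1, Z=1, V=1, Y=3) weight 1/240
  (W=3, X=0, U=1, Z=1, V=2, Y=2) weight 1/480
  … 4 more
Group by Y:
  weight(Y=2) = 1/80
  weight(Y=3) = 1/40
Total weight = 1/80 + 1/40 = 3/80
P(Y=2 | obs) = 1/80 / 3/80 = 1/3
P(Y=3 | obs) = 1/40 / 3/80 = 2/3

P(Y=2) = 1/3, P(Y=3) = 2/3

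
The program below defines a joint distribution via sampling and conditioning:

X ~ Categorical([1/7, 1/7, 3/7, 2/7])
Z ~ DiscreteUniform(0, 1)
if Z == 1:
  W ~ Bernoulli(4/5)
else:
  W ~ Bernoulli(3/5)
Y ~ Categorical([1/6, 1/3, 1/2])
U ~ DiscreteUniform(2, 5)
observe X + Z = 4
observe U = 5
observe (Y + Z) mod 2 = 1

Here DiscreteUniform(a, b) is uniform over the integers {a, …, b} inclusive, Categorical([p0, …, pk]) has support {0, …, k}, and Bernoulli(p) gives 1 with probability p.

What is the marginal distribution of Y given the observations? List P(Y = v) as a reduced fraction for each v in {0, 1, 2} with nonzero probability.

Enumerate traces; 4 have nonzero weight after conditioning:
  (X=3, Z=1, W=0, Y=0, U=5) weight 1/840
  (X=3, Z=1, W=0, Y=2, U=5) weight 1/280
  (X=3, Z=1, W=1, Y=0, U=5) weight 1/210
  (X=3, Z=1, W=1, Y=2, U=5) weight 1/70
Group by Y:
  weight(Y=0) = 1/168
  weight(Y=2) = 1/56
Total weight = 1/168 + 1/56 = 1/42
P(Y=0 | obs) = 1/168 / 1/42 = 1/4
P(Y=2 | obs) = 1/56 / 1/42 = 3/4

P(Y=0) = 1/4, P(Y=2) = 3/4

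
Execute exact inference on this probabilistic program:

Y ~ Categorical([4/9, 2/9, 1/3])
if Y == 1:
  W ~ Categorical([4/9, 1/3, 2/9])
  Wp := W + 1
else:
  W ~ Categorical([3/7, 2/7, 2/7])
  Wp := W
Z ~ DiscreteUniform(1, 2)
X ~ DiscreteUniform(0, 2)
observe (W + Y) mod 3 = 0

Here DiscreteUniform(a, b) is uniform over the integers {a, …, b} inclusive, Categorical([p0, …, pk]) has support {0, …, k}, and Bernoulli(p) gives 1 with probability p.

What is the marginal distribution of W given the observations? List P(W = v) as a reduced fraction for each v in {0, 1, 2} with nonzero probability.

Enumerate traces; 18 have nonzero weight after conditioning:
  (Y=0, W=0, Z=1, X=0) weight 2/63
  (Y=0, W=0, Z=1, X=1) weight 2/63
  (Y=0, W=0, Z=1, X=2) weight 2/63
  (Y=0, W=0, Z=2, X=0) weight 2/63
  (Y=0, W=0, Z=2, X=1) weight 2/63
  (Y=0, W=0, Z=2, X=2) weight 2/63
  (Y=1, W=2, Z=1, X=0) weight 2/243
  (Y=1, W=2, Z=1, X=1) weight 2/243
  (Y=2, W=1, Z=1, X=0) weight 1/63
  … 9 more
Group by W:
  weight(W=0) = 4/21
  weight(W=1) = 2/21
  weight(W=2) = 4/81
Total weight = 4/21 + 2/21 + 4/81 = 190/567
P(W=0 | obs) = 4/21 / 190/567 = 54/95
P(W=1 | obs) = 2/21 / 190/567 = 27/95
P(W=2 | obs) = 4/81 / 190/567 = 14/95

P(W=0) = 54/95, P(W=1) = 27/95, P(W=2) = 14/95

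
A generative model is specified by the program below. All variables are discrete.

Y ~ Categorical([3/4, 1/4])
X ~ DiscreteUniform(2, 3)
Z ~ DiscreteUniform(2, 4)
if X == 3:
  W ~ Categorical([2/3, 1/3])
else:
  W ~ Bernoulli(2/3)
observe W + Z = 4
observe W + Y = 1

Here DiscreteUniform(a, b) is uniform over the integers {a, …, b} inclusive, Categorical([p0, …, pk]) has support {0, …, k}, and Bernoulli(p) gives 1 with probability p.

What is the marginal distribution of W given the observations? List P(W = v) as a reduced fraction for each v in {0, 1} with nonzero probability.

Enumerate traces; 4 have nonzero weight after conditioning:
  (Y=0, X=2, Z=3, W=1) weight 1/12
  (Y=0, X=3, Z=3, W=1) weight 1/24
  (Y=1, X=2, Z=4, W=0) weight 1/72
  (Y=1, X=3, Z=4, W=0) weight 1/36
Group by W:
  weight(W=0) = 1/24
  weight(W=1) = 1/8
Total weight = 1/24 + 1/8 = 1/6
P(W=0 | obs) = 1/24 / 1/6 = 1/4
P(W=1 | obs) = 1/8 / 1/6 = 3/4

P(W=0) = 1/4, P(W=1) = 3/4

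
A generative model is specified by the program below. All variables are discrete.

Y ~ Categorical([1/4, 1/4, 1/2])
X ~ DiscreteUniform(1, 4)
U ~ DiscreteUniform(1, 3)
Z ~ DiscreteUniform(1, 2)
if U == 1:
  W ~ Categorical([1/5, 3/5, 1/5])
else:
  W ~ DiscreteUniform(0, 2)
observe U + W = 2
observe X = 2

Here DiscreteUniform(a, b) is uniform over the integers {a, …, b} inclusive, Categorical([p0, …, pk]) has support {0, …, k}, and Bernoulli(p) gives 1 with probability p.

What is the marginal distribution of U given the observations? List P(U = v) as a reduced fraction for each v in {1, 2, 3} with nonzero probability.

P(U=1) = 9/14, P(U=2) = 5/14

Enumerate traces; 12 have nonzero weight after conditioning:
  (Y=0, X=2, U=1, Z=1, W=1) weight 1/160
  (Y=0, X=2, U=1, Z=2, W=1) weight 1/160
  (Y=0, X=2, U=2, Z=1, W=0) weight 1/288
  (Y=0, X=2, U=2, Z=2, W=0) weight 1/288
  (Y=1, X=2, U=1, Z=1, W=1) weight 1/160
  (Y=1, X=2, U=1, Z=2, W=1) weight 1/160
  (Y=1, X=2, U=2, Z=1, W=0) weight 1/288
  (Y=1, X=2, U=2, Z=2, W=0) weight 1/288
  … 4 more
Group by U:
  weight(U=1) = 1/20
  weight(U=2) = 1/36
Total weight = 1/20 + 1/36 = 7/90
P(U=1 | obs) = 1/20 / 7/90 = 9/14
P(U=2 | obs) = 1/36 / 7/90 = 5/14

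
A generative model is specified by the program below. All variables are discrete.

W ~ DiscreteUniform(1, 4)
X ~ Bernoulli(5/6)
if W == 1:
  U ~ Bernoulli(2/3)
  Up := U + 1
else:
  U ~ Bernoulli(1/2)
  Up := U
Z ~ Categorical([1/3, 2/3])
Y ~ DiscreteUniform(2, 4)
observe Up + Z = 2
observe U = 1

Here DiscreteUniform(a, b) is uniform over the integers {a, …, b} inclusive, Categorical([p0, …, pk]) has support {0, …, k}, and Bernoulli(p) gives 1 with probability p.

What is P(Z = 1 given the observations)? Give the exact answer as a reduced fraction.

P(Z = 1 | obs) = 9/11

Enumerate traces; 24 have nonzero weight after conditioning:
  (W=1, X=0, U=1, Z=0, Y=2) weight 1/324
  (W=1, X=0, U=1, Z=0, Y=3) weight 1/324
  (W=1, X=0, U=1, Z=0, Y=4) weight 1/324
  (W=1, X=1, U=1, Z=0, Y=2) weight 5/324
  (W=1, X=1, U=1, Z=0, Y=3) weight 5/324
  (W=1, X=1, U=1, Z=0, Y=4) weight 5/324
  (W=2, X=0, U=1, Z=1, Y=2) weight 1/216
  (W=2, X=0, U=1, Z=1, Y=3) weight 1/216
  … 16 more
Group by Z:
  weight(Z=0) = 1/18
  weight(Z=1) = 1/4
Total weight = 1/18 + 1/4 = 11/36
P(Z=0 | obs) = 1/18 / 11/36 = 2/11
P(Z=1 | obs) = 1/4 / 11/36 = 9/11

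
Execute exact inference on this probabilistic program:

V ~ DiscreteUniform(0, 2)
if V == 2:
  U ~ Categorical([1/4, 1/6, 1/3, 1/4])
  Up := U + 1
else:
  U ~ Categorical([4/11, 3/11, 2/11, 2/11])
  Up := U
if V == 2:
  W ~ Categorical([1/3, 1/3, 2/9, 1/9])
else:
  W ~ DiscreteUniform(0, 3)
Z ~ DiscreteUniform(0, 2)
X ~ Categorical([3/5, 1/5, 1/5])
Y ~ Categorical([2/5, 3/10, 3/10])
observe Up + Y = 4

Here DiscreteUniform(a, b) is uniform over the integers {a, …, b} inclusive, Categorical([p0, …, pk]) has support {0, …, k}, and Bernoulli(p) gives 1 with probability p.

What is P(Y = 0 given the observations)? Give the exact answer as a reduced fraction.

Enumerate traces; 252 have nonzero weight after conditioning:
  (V=0, U=2, W=0, Z=0, X=0, Y=2) weight 1/1100
  (V=0, U=2, W=0, Z=0, X=1, Y=2) weight 1/3300
  (V=0, U=2, W=0, Z=0, X=2, Y=2) weight 1/3300
  (V=0, U=2, W=0, Z=1, X=0, Y=2) weight 1/1100
  (V=0, U=2, W=0, Z=1, X=1, Y=2) weight 1/3300
  (V=0, U=2, W=0, Z=1, X=2, Y=2) weight 1/3300
  (V=0, U=2, W=0, Z=2, X=0, Y=2) weight 1/1100
  (V=0, U=2, W=0, Z=2, X=1, Y=2) weight 1/3300
  (V=0, U=3, W=0, Z=0, X=0, Y=1) weight 1/1100
  (V=2, U=3, W=0, Z=0, X=0, Y=0) weight 1/450
  … 242 more
Group by Y:
  weight(Y=0) = 1/30
  weight(Y=1) = 23/330
  weight(Y=2) = 7/132
Total weight = 1/30 + 23/330 + 7/132 = 103/660
P(Y=0 | obs) = 1/30 / 103/660 = 22/103
P(Y=1 | obs) = 23/330 / 103/660 = 46/103
P(Y=2 | obs) = 7/132 / 103/660 = 35/103

P(Y = 0 | obs) = 22/103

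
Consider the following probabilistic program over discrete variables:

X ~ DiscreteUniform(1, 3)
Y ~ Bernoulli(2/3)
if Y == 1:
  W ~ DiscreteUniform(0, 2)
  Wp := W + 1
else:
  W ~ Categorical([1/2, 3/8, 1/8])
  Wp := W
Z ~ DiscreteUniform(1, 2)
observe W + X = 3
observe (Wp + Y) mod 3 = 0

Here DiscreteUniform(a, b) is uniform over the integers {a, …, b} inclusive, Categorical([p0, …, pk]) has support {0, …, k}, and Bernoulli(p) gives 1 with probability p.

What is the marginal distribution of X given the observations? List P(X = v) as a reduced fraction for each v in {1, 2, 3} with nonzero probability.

Enumerate traces; 4 have nonzero weight after conditioning:
  (X=2, Y=1, W=1, Z=1) weight 1/27
  (X=2, Y=1, W=1, Z=2) weight 1/27
  (X=3, Y=0, W=0, Z=1) weight 1/36
  (X=3, Y=0, W=0, Z=2) weight 1/36
Group by X:
  weight(X=2) = 2/27
  weight(X=3) = 1/18
Total weight = 2/27 + 1/18 = 7/54
P(X=2 | obs) = 2/27 / 7/54 = 4/7
P(X=3 | obs) = 1/18 / 7/54 = 3/7

P(X=2) = 4/7, P(X=3) = 3/7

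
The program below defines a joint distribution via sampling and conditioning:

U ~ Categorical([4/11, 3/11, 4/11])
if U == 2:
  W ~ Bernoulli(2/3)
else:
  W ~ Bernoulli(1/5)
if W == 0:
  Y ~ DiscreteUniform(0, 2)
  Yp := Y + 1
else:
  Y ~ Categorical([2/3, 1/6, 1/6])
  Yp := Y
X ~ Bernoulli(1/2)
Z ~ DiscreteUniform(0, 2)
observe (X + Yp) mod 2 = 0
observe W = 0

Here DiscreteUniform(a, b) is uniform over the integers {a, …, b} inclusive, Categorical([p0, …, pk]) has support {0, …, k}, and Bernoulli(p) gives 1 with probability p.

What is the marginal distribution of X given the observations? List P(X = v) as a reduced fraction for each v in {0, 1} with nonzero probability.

P(X=0) = 1/3, P(X=1) = 2/3

Enumerate traces; 27 have nonzero weight after conditioning:
  (U=0, W=0, Y=0, X=1, Z=0) weight 8/495
  (U=0, W=0, Y=0, X=1, Z=1) weight 8/495
  (U=0, W=0, Y=0, X=1, Z=2) weight 8/495
  (U=0, W=0, Y=1, X=0, Z=0) weight 8/495
  (U=0, W=0, Y=1, X=0, Z=1) weight 8/495
  (U=0, W=0, Y=1, X=0, Z=2) weight 8/495
  (U=0, W=0, Y=2, X=1, Z=0) weight 8/495
  (U=0, W=0, Y=2, X=1, Z=1) weight 8/495
  … 19 more
Group by X:
  weight(X=0) = 52/495
  weight(X=1) = 104/495
Total weight = 52/495 + 104/495 = 52/165
P(X=0 | obs) = 52/495 / 52/165 = 1/3
P(X=1 | obs) = 104/495 / 52/165 = 2/3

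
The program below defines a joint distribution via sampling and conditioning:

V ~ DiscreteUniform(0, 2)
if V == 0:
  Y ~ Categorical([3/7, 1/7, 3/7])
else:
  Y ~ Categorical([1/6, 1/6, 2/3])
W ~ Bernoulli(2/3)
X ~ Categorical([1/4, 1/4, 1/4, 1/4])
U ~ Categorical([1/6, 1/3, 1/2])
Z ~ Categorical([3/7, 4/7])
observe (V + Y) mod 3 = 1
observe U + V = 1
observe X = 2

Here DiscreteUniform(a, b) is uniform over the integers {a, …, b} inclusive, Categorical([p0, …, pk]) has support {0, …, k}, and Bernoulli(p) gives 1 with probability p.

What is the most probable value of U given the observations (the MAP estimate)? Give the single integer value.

argmax_v P(U = v | obs) = 1

Enumerate traces; 8 have nonzero weight after conditioning:
  (V=0, Y=1, W=0, X=2, U=1, Z=0) weight 1/1764
  (V=0, Y=1, W=0, X=2, U=1, Z=1) weight 1/1323
  (V=0, Y=1, W=1, X=2, U=1, Z=0) weight 1/882
  (V=0, Y=1, W=1, X=2, U=1, Z=1) weight 2/1323
  (V=1, Y=0, W=0, X=2, U=0, Z=0) weight 1/3024
  (V=1, Y=0, W=0, X=2, U=0, Z=1) weight 1/2268
  (V=1, Y=0, W=1, X=2, U=0, Z=0) weight 1/1512
  (V=1, Y=0, W=1, X=2, U=0, Z=1) weight 1/1134
Group by U:
  weight(U=0) = 1/432
  weight(U=1) = 1/252
Total weight = 1/432 + 1/252 = 19/3024
P(U=0 | obs) = 1/432 / 19/3024 = 7/19
P(U=1 | obs) = 1/252 / 19/3024 = 12/19
argmax = 1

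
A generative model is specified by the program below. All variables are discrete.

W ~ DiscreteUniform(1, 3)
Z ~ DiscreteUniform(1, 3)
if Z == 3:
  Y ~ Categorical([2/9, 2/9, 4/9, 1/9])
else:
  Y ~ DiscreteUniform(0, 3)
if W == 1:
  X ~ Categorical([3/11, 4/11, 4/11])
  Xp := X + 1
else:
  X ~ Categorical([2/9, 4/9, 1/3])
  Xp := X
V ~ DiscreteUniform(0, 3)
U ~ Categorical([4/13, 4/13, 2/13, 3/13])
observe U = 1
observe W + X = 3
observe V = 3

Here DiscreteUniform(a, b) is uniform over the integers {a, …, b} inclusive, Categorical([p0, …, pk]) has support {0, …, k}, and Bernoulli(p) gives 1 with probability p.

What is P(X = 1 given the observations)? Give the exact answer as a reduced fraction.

P(X = 1 | obs) = 22/51

Enumerate traces; 36 have nonzero weight after conditioning:
  (W=1, Z=1, Y=0, X=2, V=3, U=1) weight 1/1287
  (W=1, Z=1, Y=1, X=2, V=3, U=1) weight 1/1287
  (W=1, Z=1, Y=2, X=2, V=3, U=1) weight 1/1287
  (W=1, Z=1, Y=3, X=2, V=3, U=1) weight 1/1287
  (W=1, Z=2, Y=0, X=2, V=3, U=1) weight 1/1287
  (W=1, Z=2, Y=1, X=2, V=3, U=1) weight 1/1287
  (W=1, Z=2, Y=2, X=2, V=3, U=1) weight 1/1287
  (W=1, Z=2, Y=3, X=2, V=3, U=1) weight 1/1287
  (W=2, Z=1, Y=0, X=1, V=3, U=1) weight 1/1053
  (W=3, Z=1, Y=0, X=0, V=3, U=1) weight 1/2106
  … 26 more
Group by X:
  weight(X=0) = 2/351
  weight(X=1) = 4/351
  weight(X=2) = 4/429
Total weight = 2/351 + 4/351 + 4/429 = 34/1287
P(X=0 | obs) = 2/351 / 34/1287 = 11/51
P(X=1 | obs) = 4/351 / 34/1287 = 22/51
P(X=2 | obs) = 4/429 / 34/1287 = 6/17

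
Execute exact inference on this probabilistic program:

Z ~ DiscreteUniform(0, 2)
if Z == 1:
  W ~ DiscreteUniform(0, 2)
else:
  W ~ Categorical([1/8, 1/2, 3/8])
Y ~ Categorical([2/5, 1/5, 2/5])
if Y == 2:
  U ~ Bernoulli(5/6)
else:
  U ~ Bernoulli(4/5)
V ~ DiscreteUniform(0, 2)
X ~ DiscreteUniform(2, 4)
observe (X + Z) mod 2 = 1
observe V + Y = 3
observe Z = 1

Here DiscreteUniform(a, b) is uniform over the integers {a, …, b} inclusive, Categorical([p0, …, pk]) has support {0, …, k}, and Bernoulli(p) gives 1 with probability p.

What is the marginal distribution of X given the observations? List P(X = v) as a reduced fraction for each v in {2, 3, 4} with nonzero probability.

P(X=2) = 1/2, P(X=4) = 1/2

Enumerate traces; 24 have nonzero weight after conditioning:
  (Z=1, W=0, Y=1, U=0, V=2, X=2) weight 1/2025
  (Z=1, W=0, Y=1, U=0, V=2, X=4) weight 1/2025
  (Z=1, W=0, Y=1, U=1, V=2, X=2) weight 4/2025
  (Z=1, W=0, Y=1, U=1, V=2, X=4) weight 4/2025
  (Z=1, W=0, Y=2, U=0, V=1, X=2) weight 1/1215
  (Z=1, W=0, Y=2, U=0, V=1, X=4) weight 1/1215
  (Z=1, W=0, Y=2, U=1, V=1, X=2) weight 1/243
  (Z=1, W=0, Y=2, U=1, V=1, X=4) weight 1/243
  … 16 more
Group by X:
  weight(X=2) = 1/45
  weight(X=4) = 1/45
Total weight = 1/45 + 1/45 = 2/45
P(X=2 | obs) = 1/45 / 2/45 = 1/2
P(X=4 | obs) = 1/45 / 2/45 = 1/2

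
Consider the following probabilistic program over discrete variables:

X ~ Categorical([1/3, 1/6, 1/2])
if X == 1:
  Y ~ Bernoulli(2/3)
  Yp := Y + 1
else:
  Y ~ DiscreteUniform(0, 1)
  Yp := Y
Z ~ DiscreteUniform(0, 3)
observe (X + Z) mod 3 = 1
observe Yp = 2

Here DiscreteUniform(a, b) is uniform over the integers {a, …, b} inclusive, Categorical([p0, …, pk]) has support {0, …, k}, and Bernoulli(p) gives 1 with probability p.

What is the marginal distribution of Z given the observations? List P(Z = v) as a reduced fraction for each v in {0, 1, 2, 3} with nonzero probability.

P(Z=0) = 1/2, P(Z=3) = 1/2

Enumerate traces; 2 have nonzero weight after conditioning:
  (X=1, Y=1, Z=0) weight 1/36
  (X=1, Y=1, Z=3) weight 1/36
Group by Z:
  weight(Z=0) = 1/36
  weight(Z=3) = 1/36
Total weight = 1/36 + 1/36 = 1/18
P(Z=0 | obs) = 1/36 / 1/18 = 1/2
P(Z=3 | obs) = 1/36 / 1/18 = 1/2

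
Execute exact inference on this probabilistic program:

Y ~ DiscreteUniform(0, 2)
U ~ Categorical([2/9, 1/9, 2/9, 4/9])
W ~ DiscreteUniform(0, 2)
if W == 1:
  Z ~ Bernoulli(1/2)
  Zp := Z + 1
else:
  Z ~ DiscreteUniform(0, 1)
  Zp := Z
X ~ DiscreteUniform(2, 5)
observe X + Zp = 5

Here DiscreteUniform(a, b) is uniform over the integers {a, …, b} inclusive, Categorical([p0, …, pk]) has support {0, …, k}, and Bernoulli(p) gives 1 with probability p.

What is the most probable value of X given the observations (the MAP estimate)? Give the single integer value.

argmax_v P(X = v | obs) = 4

Enumerate traces; 72 have nonzero weight after conditioning:
  (Y=0, U=0, W=0, Z=0, X=5) weight 1/324
  (Y=0, U=0, W=0, Z=1, X=4) weight 1/324
  (Y=0, U=0, W=1, Z=0, X=4) weight 1/324
  (Y=0, U=0, W=1, Z=1, X=3) weight 1/324
  (Y=0, U=0, W=2, Z=0, X=5) weight 1/324
  (Y=0, U=0, W=2, Z=1, X=4) weight 1/324
  (Y=0, U=1, W=0, Z=0, X=5) weight 1/648
  (Y=0, U=1, W=0, Z=1, X=4) weight 1/648
  … 64 more
Group by X:
  weight(X=3) = 1/24
  weight(X=4) = 1/8
  weight(X=5) = 1/12
Total weight = 1/24 + 1/8 + 1/12 = 1/4
P(X=3 | obs) = 1/24 / 1/4 = 1/6
P(X=4 | obs) = 1/8 / 1/4 = 1/2
P(X=5 | obs) = 1/12 / 1/4 = 1/3
argmax = 4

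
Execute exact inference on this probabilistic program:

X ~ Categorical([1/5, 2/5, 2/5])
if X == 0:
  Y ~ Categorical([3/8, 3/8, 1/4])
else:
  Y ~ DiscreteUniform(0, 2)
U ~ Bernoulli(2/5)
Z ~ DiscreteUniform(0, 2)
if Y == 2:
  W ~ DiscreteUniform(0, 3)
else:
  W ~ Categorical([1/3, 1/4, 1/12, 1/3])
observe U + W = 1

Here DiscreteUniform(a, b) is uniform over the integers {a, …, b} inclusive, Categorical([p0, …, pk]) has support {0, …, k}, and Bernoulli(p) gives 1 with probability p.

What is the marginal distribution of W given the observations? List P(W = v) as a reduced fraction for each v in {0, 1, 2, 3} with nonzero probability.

Enumerate traces; 54 have nonzero weight after conditioning:
  (X=0, Y=0, U=0, Z=0, W=1) weight 3/800
  (X=0, Y=0, U=0, Z=1, W=1) weight 3/800
  (X=0, Y=0, U=0, Z=2, W=1) weight 3/800
  (X=0, Y=0, U=1, Z=0, W=0) weight 1/300
  (X=0, Y=0, U=1, Z=1, W=0) weight 1/300
  (X=0, Y=0, U=1, Z=2, W=0) weight 1/300
  (X=0, Y=1, U=0, Z=0, W=1) weight 3/800
  (X=0, Y=1, U=0, Z=1, W=1) weight 3/800
  … 46 more
Group by W:
  weight(W=0) = 221/1800
  weight(W=1) = 3/20
Total weight = 221/1800 + 3/20 = 491/1800
P(W=0 | obs) = 221/1800 / 491/1800 = 221/491
P(W=1 | obs) = 3/20 / 491/1800 = 270/491

P(W=0) = 221/491, P(W=1) = 270/491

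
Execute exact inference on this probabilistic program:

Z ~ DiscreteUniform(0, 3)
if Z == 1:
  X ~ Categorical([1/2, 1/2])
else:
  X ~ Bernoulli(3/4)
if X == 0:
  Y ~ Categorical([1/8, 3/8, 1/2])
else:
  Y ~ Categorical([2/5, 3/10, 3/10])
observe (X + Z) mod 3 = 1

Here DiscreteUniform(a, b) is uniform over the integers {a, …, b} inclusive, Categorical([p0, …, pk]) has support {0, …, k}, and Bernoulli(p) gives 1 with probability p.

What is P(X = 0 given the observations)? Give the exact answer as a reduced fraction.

P(X = 0 | obs) = 1/4

Enumerate traces; 9 have nonzero weight after conditioning:
  (Z=0, X=1, Y=0) weight 3/40
  (Z=0, X=1, Y=1) weight 9/160
  (Z=0, X=1, Y=2) weight 9/160
  (Z=1, X=0, Y=0) weight 1/64
  (Z=1, X=0, Y=1) weight 3/64
  (Z=1, X=0, Y=2) weight 1/16
  (Z=3, X=1, Y=0) weight 3/40
  (Z=3, X=1, Y=1) weight 9/160
  … 1 more
Group by X:
  weight(X=0) = 1/8
  weight(X=1) = 3/8
Total weight = 1/8 + 3/8 = 1/2
P(X=0 | obs) = 1/8 / 1/2 = 1/4
P(X=1 | obs) = 3/8 / 1/2 = 3/4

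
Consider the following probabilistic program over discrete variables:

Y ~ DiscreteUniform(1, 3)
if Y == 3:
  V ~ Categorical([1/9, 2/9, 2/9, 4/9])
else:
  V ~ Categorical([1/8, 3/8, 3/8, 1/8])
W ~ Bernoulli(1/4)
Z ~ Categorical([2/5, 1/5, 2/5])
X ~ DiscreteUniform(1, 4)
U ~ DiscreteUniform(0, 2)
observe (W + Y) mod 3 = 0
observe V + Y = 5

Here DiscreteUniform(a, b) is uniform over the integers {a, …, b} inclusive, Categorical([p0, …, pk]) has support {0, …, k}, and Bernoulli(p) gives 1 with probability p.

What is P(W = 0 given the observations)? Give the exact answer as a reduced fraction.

Enumerate traces; 72 have nonzero weight after conditioning:
  (Y=2, V=3, W=1, Z=0, X=1, U=0) weight 1/2880
  (Y=2, V=3, W=1, Z=0, X=1, U=1) weight 1/2880
  (Y=2, V=3, W=1, Z=0, X=1, U=2) weight 1/2880
  (Y=2, V=3, W=1, Z=0, X=2, U=0) weight 1/2880
  (Y=2, V=3, W=1, Z=0, X=2, U=1) weight 1/2880
  (Y=2, V=3, W=1, Z=0, X=2, U=2) weight 1/2880
  (Y=2, V=3, W=1, Z=0, X=3, U=0) weight 1/2880
  (Y=2, V=3, W=1, Z=0, X=3, U=1) weight 1/2880
  (Y=3, V=2, W=0, Z=0, X=1, U=0) weight 1/540
  … 63 more
Group by W:
  weight(W=0) = 1/18
  weight(W=1) = 1/96
Total weight = 1/18 + 1/96 = 19/288
P(W=0 | obs) = 1/18 / 19/288 = 16/19
P(W=1 | obs) = 1/96 / 19/288 = 3/19

P(W = 0 | obs) = 16/19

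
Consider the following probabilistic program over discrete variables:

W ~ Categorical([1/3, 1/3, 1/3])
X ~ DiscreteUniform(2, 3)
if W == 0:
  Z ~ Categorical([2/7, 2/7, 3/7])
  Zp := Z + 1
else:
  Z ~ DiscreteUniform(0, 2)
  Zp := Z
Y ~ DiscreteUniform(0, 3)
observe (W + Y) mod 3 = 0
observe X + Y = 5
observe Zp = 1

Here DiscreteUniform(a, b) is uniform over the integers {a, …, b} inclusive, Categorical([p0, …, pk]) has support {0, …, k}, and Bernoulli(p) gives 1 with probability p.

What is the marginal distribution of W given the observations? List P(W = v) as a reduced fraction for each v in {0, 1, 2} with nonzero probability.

Enumerate traces; 2 have nonzero weight after conditioning:
  (W=0, X=2, Z=0, Y=3) weight 1/84
  (W=1, X=3, Z=1, Y=2) weight 1/72
Group by W:
  weight(W=0) = 1/84
  weight(W=1) = 1/72
Total weight = 1/84 + 1/72 = 13/504
P(W=0 | obs) = 1/84 / 13/504 = 6/13
P(W=1 | obs) = 1/72 / 13/504 = 7/13

P(W=0) = 6/13, P(W=1) = 7/13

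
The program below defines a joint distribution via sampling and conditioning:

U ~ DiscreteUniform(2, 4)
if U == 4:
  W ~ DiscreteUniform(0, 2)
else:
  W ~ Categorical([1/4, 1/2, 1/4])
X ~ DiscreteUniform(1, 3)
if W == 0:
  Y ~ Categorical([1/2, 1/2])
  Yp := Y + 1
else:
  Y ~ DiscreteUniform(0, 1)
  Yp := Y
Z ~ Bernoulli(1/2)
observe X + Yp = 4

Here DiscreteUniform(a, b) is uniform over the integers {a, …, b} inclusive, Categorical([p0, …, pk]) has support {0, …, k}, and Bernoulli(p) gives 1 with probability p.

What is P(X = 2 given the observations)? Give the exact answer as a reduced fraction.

Enumerate traces; 24 have nonzero weight after conditioning:
  (U=2, W=0, X=2, Y=1, Z=0) weight 1/144
  (U=2, W=0, X=2, Y=1, Z=1) weight 1/144
  (U=2, W=0, X=3, Y=0, Z=0) weight 1/144
  (U=2, W=0, X=3, Y=0, Z=1) weight 1/144
  (U=2, W=1, X=3, Y=1, Z=0) weight 1/72
  (U=2, W=1, X=3, Y=1, Z=1) weight 1/72
  (U=2, W=2, X=3, Y=1, Z=0) weight 1/144
  (U=2, W=2, X=3, Y=1, Z=1) weight 1/144
  … 16 more
Group by X:
  weight(X=2) = 5/108
  weight(X=3) = 1/6
Total weight = 5/108 + 1/6 = 23/108
P(X=2 | obs) = 5/108 / 23/108 = 5/23
P(X=3 | obs) = 1/6 / 23/108 = 18/23

P(X = 2 | obs) = 5/23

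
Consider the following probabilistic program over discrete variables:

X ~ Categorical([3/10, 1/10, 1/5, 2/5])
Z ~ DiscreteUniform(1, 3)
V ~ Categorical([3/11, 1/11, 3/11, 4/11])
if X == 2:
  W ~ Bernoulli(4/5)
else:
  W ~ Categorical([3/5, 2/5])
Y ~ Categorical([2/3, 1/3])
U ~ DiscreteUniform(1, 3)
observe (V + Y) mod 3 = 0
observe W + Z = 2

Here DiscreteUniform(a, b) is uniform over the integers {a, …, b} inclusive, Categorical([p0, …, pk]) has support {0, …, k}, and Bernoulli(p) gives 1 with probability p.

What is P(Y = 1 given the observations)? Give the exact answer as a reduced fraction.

Enumerate traces; 72 have nonzero weight after conditioning:
  (X=0, Z=1, V=0, W=1, Y=0, U=1) weight 2/825
  (X=0, Z=1, V=0, W=1, Y=0, U=2) weight 2/825
  (X=0, Z=1, V=0, W=1, Y=0, U=3) weight 2/825
  (X=0, Z=1, V=2, W=1, Y=1, U=1) weight 1/825
  (X=0, Z=1, V=2, W=1, Y=1, U=2) weight 1/825
  (X=0, Z=1, V=2, W=1, Y=1, U=3) weight 1/825
  (X=0, Z=1, V=3, W=1, Y=0, U=1) weight 8/2475
  (X=0, Z=1, V=3, W=1, Y=0, U=2) weight 8/2475
  … 64 more
Group by Y:
  weight(Y=0) = 14/99
  weight(Y=1) = 1/33
Total weight = 14/99 + 1/33 = 17/99
P(Y=0 | obs) = 14/99 / 17/99 = 14/17
P(Y=1 | obs) = 1/33 / 17/99 = 3/17

P(Y = 1 | obs) = 3/17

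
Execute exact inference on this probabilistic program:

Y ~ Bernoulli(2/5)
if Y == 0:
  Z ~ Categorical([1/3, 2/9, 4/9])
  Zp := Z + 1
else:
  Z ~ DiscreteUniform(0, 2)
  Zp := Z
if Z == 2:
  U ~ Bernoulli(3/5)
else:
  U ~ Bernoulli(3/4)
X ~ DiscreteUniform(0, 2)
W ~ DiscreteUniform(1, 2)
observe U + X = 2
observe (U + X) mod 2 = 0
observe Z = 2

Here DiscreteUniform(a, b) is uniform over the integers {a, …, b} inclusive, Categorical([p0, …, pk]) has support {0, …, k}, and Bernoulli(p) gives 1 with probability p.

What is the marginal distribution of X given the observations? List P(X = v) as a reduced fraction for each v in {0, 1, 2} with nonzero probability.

P(X=1) = 3/5, P(X=2) = 2/5

Enumerate traces; 8 have nonzero weight after conditioning:
  (Y=0, Z=2, U=0, X=2, W=1) weight 4/225
  (Y=0, Z=2, U=0, X=2, W=2) weight 4/225
  (Y=0, Z=2, U=1, X=1, W=1) weight 2/75
  (Y=0, Z=2, U=1, X=1, W=2) weight 2/75
  (Y=1, Z=2, U=0, X=2, W=1) weight 2/225
  (Y=1, Z=2, U=0, X=2, W=2) weight 2/225
  (Y=1, Z=2, U=1, X=1, W=1) weight 1/75
  (Y=1, Z=2, U=1, X=1, W=2) weight 1/75
Group by X:
  weight(X=1) = 2/25
  weight(X=2) = 4/75
Total weight = 2/25 + 4/75 = 2/15
P(X=1 | obs) = 2/25 / 2/15 = 3/5
P(X=2 | obs) = 4/75 / 2/15 = 2/5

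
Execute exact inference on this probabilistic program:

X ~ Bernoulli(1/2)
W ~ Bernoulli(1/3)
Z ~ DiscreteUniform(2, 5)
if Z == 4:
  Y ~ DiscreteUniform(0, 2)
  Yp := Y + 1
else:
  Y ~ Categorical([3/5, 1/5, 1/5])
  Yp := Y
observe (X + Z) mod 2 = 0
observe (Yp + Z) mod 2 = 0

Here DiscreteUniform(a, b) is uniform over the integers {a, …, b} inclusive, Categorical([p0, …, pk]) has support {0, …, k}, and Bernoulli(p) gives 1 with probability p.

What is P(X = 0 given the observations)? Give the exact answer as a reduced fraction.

Enumerate traces; 10 have nonzero weight after conditioning:
  (X=0, W=0, Z=2, Y=0) weight 1/20
  (X=0, W=0, Z=2, Y=2) weight 1/60
  (X=0, W=0, Z=4, Y=1) weight 1/36
  (X=0, W=1, Z=2, Y=0) weight 1/40
  (X=0, W=1, Z=2, Y=2) weight 1/120
  (X=0, W=1, Z=4, Y=1) weight 1/72
  (X=1, W=0, Z=3, Y=1) weight 1/60
  (X=1, W=0, Z=5, Y=1) weight 1/60
  … 2 more
Group by X:
  weight(X=0) = 17/120
  weight(X=1) = 1/20
Total weight = 17/120 + 1/20 = 23/120
P(X=0 | obs) = 17/120 / 23/120 = 17/23
P(X=1 | obs) = 1/20 / 23/120 = 6/23

P(X = 0 | obs) = 17/23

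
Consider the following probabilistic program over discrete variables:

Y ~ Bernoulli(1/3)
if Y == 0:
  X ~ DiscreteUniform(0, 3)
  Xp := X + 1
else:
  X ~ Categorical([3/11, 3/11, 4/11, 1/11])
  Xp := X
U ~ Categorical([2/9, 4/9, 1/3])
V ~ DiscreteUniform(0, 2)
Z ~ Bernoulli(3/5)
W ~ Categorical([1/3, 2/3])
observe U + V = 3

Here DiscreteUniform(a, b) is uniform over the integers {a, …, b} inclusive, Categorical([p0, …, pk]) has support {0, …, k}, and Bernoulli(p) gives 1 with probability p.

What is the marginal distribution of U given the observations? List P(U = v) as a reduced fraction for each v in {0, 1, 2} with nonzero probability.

Enumerate traces; 64 have nonzero weight after conditioning:
  (Y=0, X=0, U=1, V=2, Z=0, W=0) weight 4/1215
  (Y=0, X=0, U=1, V=2, Z=0, W=1) weight 8/1215
  (Y=0, X=0, U=1, V=2, Z=1, W=0) weight 2/405
  (Y=0, X=0, U=1, V=2, Z=1, W=1) weight 4/405
  (Y=0, X=0, U=2, V=1, Z=0, W=0) weight 1/405
  (Y=0, X=0, U=2, V=1, Z=0, W=1) weight 2/405
  (Y=0, X=0, U=2, V=1, Z=1, W=0) weight 1/270
  (Y=0, X=0, U=2, V=1, Z=1, W=1) weight 1/135
  … 56 more
Group by U:
  weight(U=1) = 4/27
  weight(U=2) = 1/9
Total weight = 4/27 + 1/9 = 7/27
P(U=1 | obs) = 4/27 / 7/27 = 4/7
P(U=2 | obs) = 1/9 / 7/27 = 3/7

P(U=1) = 4/7, P(U=2) = 3/7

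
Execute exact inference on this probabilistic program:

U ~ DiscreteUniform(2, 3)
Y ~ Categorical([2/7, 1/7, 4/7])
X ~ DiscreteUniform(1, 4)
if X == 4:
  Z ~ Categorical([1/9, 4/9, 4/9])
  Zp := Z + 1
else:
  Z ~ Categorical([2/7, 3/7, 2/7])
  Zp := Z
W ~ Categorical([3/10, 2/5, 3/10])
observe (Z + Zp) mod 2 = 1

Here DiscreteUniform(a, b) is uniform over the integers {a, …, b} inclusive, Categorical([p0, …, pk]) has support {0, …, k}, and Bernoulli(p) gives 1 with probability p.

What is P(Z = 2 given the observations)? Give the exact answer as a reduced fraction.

P(Z = 2 | obs) = 4/9

Enumerate traces; 54 have nonzero weight after conditioning:
  (U=2, Y=0, X=4, Z=0, W=0) weight 1/840
  (U=2, Y=0, X=4, Z=0, W=1) weight 1/630
  (U=2, Y=0, X=4, Z=0, W=2) weight 1/840
  (U=2, Y=0, X=4, Z=1, W=0) weight 1/210
  (U=2, Y=0, X=4, Z=1, W=1) weight 2/315
  (U=2, Y=0, X=4, Z=1, W=2) weight 1/210
  (U=2, Y=0, X=4, Z=2, W=0) weight 1/210
  (U=2, Y=0, X=4, Z=2, W=1) weight 2/315
  … 46 more
Group by Z:
  weight(Z=0) = 1/36
  weight(Z=1) = 1/9
  weight(Z=2) = 1/9
Total weight = 1/36 + 1/9 + 1/9 = 1/4
P(Z=0 | obs) = 1/36 / 1/4 = 1/9
P(Z=1 | obs) = 1/9 / 1/4 = 4/9
P(Z=2 | obs) = 1/9 / 1/4 = 4/9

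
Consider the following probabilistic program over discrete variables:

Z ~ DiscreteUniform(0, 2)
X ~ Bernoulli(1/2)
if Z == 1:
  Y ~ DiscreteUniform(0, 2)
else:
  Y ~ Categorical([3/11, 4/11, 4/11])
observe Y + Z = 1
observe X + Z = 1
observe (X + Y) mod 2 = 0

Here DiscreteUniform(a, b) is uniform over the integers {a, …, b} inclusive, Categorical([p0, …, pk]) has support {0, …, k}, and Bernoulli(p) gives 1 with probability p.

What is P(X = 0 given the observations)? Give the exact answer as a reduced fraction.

Enumerate traces; 2 have nonzero weight after conditioning:
  (Z=0, X=1, Y=1) weight 2/33
  (Z=1, X=0, Y=0) weight 1/18
Group by X:
  weight(X=0) = 1/18
  weight(X=1) = 2/33
Total weight = 1/18 + 2/33 = 23/198
P(X=0 | obs) = 1/18 / 23/198 = 11/23
P(X=1 | obs) = 2/33 / 23/198 = 12/23

P(X = 0 | obs) = 11/23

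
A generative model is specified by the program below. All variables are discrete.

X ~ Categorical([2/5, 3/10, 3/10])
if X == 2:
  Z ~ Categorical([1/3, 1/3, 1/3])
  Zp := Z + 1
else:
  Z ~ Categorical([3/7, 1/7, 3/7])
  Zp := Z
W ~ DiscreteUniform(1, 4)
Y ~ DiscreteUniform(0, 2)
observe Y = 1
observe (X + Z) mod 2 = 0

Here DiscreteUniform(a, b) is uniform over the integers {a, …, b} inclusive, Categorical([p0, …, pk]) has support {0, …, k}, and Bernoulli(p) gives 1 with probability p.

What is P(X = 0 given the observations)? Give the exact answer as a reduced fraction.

Enumerate traces; 20 have nonzero weight after conditioning:
  (X=0, Z=0, W=1, Y=1) weight 1/70
  (X=0, Z=0, W=2, Y=1) weight 1/70
  (X=0, Z=0, W=3, Y=1) weight 1/70
  (X=0, Z=0, W=4, Y=1) weight 1/70
  (X=0, Z=2, W=1, Y=1) weight 1/70
  (X=0, Z=2, W=2, Y=1) weight 1/70
  (X=0, Z=2, W=3, Y=1) weight 1/70
  (X=0, Z=2, W=4, Y=1) weight 1/70
  (X=1, Z=1, W=1, Y=1) weight 1/280
  (X=2, Z=0, W=1, Y=1) weight 1/120
  … 10 more
Group by X:
  weight(X=0) = 4/35
  weight(X=1) = 1/70
  weight(X=2) = 1/15
Total weight = 4/35 + 1/70 + 1/15 = 41/210
P(X=0 | obs) = 4/35 / 41/210 = 24/41
P(X=1 | obs) = 1/70 / 41/210 = 3/41
P(X=2 | obs) = 1/15 / 41/210 = 14/41

P(X = 0 | obs) = 24/41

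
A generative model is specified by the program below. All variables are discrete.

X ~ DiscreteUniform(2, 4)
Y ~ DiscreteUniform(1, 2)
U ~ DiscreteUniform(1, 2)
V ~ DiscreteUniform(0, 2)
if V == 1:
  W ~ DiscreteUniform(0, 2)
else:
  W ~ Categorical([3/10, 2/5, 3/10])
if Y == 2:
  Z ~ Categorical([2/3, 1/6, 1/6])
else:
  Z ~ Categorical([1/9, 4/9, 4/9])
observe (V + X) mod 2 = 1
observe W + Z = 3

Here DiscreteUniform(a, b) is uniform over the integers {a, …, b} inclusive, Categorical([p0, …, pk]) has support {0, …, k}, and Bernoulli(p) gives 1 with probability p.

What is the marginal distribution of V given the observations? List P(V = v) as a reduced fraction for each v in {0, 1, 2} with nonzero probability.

P(V=0) = 21/82, P(V=1) = 20/41, P(V=2) = 21/82

Enumerate traces; 32 have nonzero weight after conditioning:
  (X=2, Y=1, U=1, V=1, W=1, Z=2) weight 1/243
  (X=2, Y=1, U=1, V=1, W=2, Z=1) weight 1/243
  (X=2, Y=1, U=2, V=1, W=1, Z=2) weight 1/243
  (X=2, Y=1, U=2, V=1, W=2, Z=1) weight 1/243
  (X=2, Y=2, U=1, V=1, W=1, Z=2) weight 1/648
  (X=2, Y=2, U=1, V=1, W=2, Z=1) weight 1/648
  (X=2, Y=2, U=2, V=1, W=1, Z=2) weight 1/648
  (X=2, Y=2, U=2, V=1, W=2, Z=1) weight 1/648
  (X=3, Y=1, U=1, V=0, W=1, Z=2) weight 2/405
  (X=3, Y=1, U=1, V=2, W=1, Z=2) weight 2/405
  … 22 more
Group by V:
  weight(V=0) = 77/3240
  weight(V=1) = 11/243
  weight(V=2) = 77/3240
Total weight = 77/3240 + 11/243 + 77/3240 = 451/4860
P(V=0 | obs) = 77/3240 / 451/4860 = 21/82
P(V=1 | obs) = 11/243 / 451/4860 = 20/41
P(V=2 | obs) = 77/3240 / 451/4860 = 21/82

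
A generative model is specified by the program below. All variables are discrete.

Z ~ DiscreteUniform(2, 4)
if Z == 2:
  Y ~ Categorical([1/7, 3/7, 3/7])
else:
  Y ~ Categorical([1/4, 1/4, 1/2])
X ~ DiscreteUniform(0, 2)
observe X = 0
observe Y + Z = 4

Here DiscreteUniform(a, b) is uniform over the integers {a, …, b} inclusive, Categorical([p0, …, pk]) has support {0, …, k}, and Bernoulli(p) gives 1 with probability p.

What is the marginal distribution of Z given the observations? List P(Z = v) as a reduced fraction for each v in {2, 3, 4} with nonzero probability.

P(Z=2) = 6/13, P(Z=3) = 7/26, P(Z=4) = 7/26

Enumerate traces; 3 have nonzero weight after conditioning:
  (Z=2, Y=2, X=0) weight 1/21
  (Z=3, Y=1, X=0) weight 1/36
  (Z=4, Y=0, X=0) weight 1/36
Group by Z:
  weight(Z=2) = 1/21
  weight(Z=3) = 1/36
  weight(Z=4) = 1/36
Total weight = 1/21 + 1/36 + 1/36 = 13/126
P(Z=2 | obs) = 1/21 / 13/126 = 6/13
P(Z=3 | obs) = 1/36 / 13/126 = 7/26
P(Z=4 | obs) = 1/36 / 13/126 = 7/26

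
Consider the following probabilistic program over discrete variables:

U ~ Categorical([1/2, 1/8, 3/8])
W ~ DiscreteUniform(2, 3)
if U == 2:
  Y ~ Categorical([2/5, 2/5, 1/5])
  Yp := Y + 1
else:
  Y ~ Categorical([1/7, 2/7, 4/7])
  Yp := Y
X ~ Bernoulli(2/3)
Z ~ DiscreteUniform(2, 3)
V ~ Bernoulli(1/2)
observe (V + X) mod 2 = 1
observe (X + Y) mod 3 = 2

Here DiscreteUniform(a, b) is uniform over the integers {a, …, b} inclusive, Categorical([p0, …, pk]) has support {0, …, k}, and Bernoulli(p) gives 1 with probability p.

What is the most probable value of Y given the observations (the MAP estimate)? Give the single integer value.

argmax_v P(Y = v | obs) = 1

Enumerate traces; 24 have nonzero weight after conditioning:
  (U=0, W=2, Y=1, X=1, Z=2, V=0) weight 1/84
  (U=0, W=2, Y=1, X=1, Z=3, V=0) weight 1/84
  (U=0, W=2, Y=2, X=0, Z=2, V=1) weight 1/84
  (U=0, W=2, Y=2, X=0, Z=3, V=1) weight 1/84
  (U=0, W=3, Y=1, X=1, Z=2, V=0) weight 1/84
  (U=0, W=3, Y=1, X=1, Z=3, V=0) weight 1/84
  (U=0, W=3, Y=2, X=0, Z=2, V=1) weight 1/84
  (U=0, W=3, Y=2, X=0, Z=3, V=1) weight 1/84
  … 16 more
Group by Y:
  weight(Y=1) = 23/210
  weight(Y=2) = 121/1680
Total weight = 23/210 + 121/1680 = 61/336
P(Y=1 | obs) = 23/210 / 61/336 = 184/305
P(Y=2 | obs) = 121/1680 / 61/336 = 121/305
argmax = 1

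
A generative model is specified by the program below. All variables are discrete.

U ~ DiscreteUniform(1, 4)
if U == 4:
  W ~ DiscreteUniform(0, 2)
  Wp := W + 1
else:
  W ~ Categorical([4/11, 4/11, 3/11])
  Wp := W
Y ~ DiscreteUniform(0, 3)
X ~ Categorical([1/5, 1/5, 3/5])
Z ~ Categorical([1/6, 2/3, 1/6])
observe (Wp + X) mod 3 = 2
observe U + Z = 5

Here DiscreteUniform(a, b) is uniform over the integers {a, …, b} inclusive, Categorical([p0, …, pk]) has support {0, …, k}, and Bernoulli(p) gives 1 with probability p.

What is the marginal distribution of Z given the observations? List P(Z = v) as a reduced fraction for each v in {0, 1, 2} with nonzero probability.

P(Z=1) = 220/277, P(Z=2) = 57/277

Enumerate traces; 24 have nonzero weight after conditioning:
  (U=3, W=0, Y=0, X=2, Z=2) weight 1/440
  (U=3, W=0, Y=1, X=2, Z=2) weight 1/440
  (U=3, W=0, Y=2, X=2, Z=2) weight 1/440
  (U=3, W=0, Y=3, X=2, Z=2) weight 1/440
  (U=3, W=1, Y=0, X=1, Z=2) weight 1/1320
  (U=3, W=1, Y=1, X=1, Z=2) weight 1/1320
  (U=3, W=1, Y=2, X=1, Z=2) weight 1/1320
  (U=3, W=1, Y=3, X=1, Z=2) weight 1/1320
  (U=4, W=0, Y=0, X=1, Z=1) weight 1/360
  … 15 more
Group by Z:
  weight(Z=1) = 1/18
  weight(Z=2) = 19/1320
Total weight = 1/18 + 19/1320 = 277/3960
P(Z=1 | obs) = 1/18 / 277/3960 = 220/277
P(Z=2 | obs) = 19/1320 / 277/3960 = 57/277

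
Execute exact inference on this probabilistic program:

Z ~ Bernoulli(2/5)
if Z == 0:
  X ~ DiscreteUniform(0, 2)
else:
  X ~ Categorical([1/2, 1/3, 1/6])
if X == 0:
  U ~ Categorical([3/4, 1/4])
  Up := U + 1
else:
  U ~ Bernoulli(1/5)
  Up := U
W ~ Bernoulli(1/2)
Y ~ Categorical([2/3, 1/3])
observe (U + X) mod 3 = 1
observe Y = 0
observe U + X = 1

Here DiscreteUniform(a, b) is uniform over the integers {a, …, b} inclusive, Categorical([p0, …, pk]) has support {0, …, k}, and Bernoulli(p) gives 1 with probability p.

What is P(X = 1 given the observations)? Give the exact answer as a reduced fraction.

Enumerate traces; 8 have nonzero weight after conditioning:
  (Z=0, X=0, U=1, W=0, Y=0) weight 1/60
  (Z=0, X=0, U=1, W=1, Y=0) weight 1/60
  (Z=0, X=1, U=0, W=0, Y=0) weight 4/75
  (Z=0, X=1, U=0, W=1, Y=0) weight 4/75
  (Z=1, X=0, U=1, W=0, Y=0) weight 1/60
  (Z=1, X=0, U=1, W=1, Y=0) weight 1/60
  (Z=1, X=1, U=0, W=0, Y=0) weight 8/225
  (Z=1, X=1, U=0, W=1, Y=0) weight 8/225
Group by X:
  weight(X=0) = 1/15
  weight(X=1) = 8/45
Total weight = 1/15 + 8/45 = 11/45
P(X=0 | obs) = 1/15 / 11/45 = 3/11
P(X=1 | obs) = 8/45 / 11/45 = 8/11

P(X = 1 | obs) = 8/11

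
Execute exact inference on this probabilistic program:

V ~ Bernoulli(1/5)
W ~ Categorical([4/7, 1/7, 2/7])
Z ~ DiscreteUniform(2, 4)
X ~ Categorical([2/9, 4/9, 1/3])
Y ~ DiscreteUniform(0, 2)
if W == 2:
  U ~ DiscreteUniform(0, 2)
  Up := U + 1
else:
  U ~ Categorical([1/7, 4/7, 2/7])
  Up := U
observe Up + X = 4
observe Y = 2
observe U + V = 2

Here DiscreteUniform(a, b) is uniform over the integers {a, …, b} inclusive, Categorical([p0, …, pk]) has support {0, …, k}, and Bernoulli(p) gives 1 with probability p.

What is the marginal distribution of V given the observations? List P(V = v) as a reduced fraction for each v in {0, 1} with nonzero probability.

P(V=0) = 292/313, P(V=1) = 21/313

Enumerate traces; 12 have nonzero weight after conditioning:
  (V=0, W=0, Z=2, X=2, Y=2, U=2) weight 32/6615
  (V=0, W=0, Z=3, X=2, Y=2, U=2) weight 32/6615
  (V=0, W=0, Z=4, X=2, Y=2, U=2) weight 32/6615
  (V=0, W=1, Z=2, X=2, Y=2, U=2) weight 8/6615
  (V=0, W=1, Z=3, X=2, Y=2, U=2) weight 8/6615
  (V=0, W=1, Z=4, X=2, Y=2, U=2) weight 8/6615
  (V=0, W=2, Z=2, X=1, Y=2, U=2) weight 32/8505
  (V=0, W=2, Z=3, X=1, Y=2, U=2) weight 32/8505
  (V=1, W=2, Z=2, X=2, Y=2, U=1) weight 2/2835
  … 3 more
Group by V:
  weight(V=0) = 584/19845
  weight(V=1) = 2/945
Total weight = 584/19845 + 2/945 = 626/19845
P(V=0 | obs) = 584/19845 / 626/19845 = 292/313
P(V=1 | obs) = 2/945 / 626/19845 = 21/313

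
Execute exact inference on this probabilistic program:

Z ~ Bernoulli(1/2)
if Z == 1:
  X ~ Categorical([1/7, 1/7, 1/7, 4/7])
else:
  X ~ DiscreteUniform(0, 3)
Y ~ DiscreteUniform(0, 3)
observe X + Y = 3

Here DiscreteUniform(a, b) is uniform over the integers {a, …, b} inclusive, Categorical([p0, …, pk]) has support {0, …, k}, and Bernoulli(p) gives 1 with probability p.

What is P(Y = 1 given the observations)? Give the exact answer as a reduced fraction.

P(Y = 1 | obs) = 11/56

Enumerate traces; 8 have nonzero weight after conditioning:
  (Z=0, X=0, Y=3) weight 1/32
  (Z=0, X=1, Y=2) weight 1/32
  (Z=0, X=2, Y=1) weight 1/32
  (Z=0, X=3, Y=0) weight 1/32
  (Z=1, X=0, Y=3) weight 1/56
  (Z=1, X=1, Y=2) weight 1/56
  (Z=1, X=2, Y=1) weight 1/56
  (Z=1, X=3, Y=0) weight 1/14
Group by Y:
  weight(Y=0) = 23/224
  weight(Y=1) = 11/224
  weight(Y=2) = 11/224
  weight(Y=3) = 11/224
Total weight = 23/224 + 11/224 + 11/224 + 11/224 = 1/4
P(Y=0 | obs) = 23/224 / 1/4 = 23/56
P(Y=1 | obs) = 11/224 / 1/4 = 11/56
P(Y=2 | obs) = 11/224 / 1/4 = 11/56
P(Y=3 | obs) = 11/224 / 1/4 = 11/56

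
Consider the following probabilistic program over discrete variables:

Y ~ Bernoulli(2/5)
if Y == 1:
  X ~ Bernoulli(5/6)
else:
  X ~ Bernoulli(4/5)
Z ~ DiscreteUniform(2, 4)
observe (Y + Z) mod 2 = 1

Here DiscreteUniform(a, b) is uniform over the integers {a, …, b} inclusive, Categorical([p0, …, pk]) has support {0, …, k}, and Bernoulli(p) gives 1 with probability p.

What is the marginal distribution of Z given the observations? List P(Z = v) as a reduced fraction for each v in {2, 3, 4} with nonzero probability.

P(Z=2) = 2/7, P(Z=3) = 3/7, P(Z=4) = 2/7

Enumerate traces; 6 have nonzero weight after conditioning:
  (Y=0, X=0, Z=3) weight 1/25
  (Y=0, X=1, Z=3) weight 4/25
  (Y=1, X=0, Z=2) weight 1/45
  (Y=1, X=0, Z=4) weight 1/45
  (Y=1, X=1, Z=2) weight 1/9
  (Y=1, X=1, Z=4) weight 1/9
Group by Z:
  weight(Z=2) = 2/15
  weight(Z=3) = 1/5
  weight(Z=4) = 2/15
Total weight = 2/15 + 1/5 + 2/15 = 7/15
P(Z=2 | obs) = 2/15 / 7/15 = 2/7
P(Z=3 | obs) = 1/5 / 7/15 = 3/7
P(Z=4 | obs) = 2/15 / 7/15 = 2/7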